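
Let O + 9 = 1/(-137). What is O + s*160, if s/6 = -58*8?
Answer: -61026514/137 ≈ -4.4545e+5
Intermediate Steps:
O = -1234/137 (O = -9 + 1/(-137) = -9 - 1/137 = -1234/137 ≈ -9.0073)
s = -2784 (s = 6*(-58*8) = 6*(-464) = -2784)
O + s*160 = -1234/137 - 2784*160 = -1234/137 - 445440 = -61026514/137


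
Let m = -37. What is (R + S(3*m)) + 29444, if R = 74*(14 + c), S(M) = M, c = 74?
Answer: 35845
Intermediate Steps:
R = 6512 (R = 74*(14 + 74) = 74*88 = 6512)
(R + S(3*m)) + 29444 = (6512 + 3*(-37)) + 29444 = (6512 - 111) + 29444 = 6401 + 29444 = 35845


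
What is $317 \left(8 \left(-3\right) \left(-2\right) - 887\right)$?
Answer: $-265963$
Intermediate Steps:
$317 \left(8 \left(-3\right) \left(-2\right) - 887\right) = 317 \left(\left(-24\right) \left(-2\right) - 887\right) = 317 \left(48 - 887\right) = 317 \left(-839\right) = -265963$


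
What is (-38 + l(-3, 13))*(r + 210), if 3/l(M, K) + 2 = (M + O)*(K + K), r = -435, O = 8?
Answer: 1093725/128 ≈ 8544.7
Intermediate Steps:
l(M, K) = 3/(-2 + 2*K*(8 + M)) (l(M, K) = 3/(-2 + (M + 8)*(K + K)) = 3/(-2 + (8 + M)*(2*K)) = 3/(-2 + 2*K*(8 + M)))
(-38 + l(-3, 13))*(r + 210) = (-38 + 3/(2*(-1 + 8*13 + 13*(-3))))*(-435 + 210) = (-38 + 3/(2*(-1 + 104 - 39)))*(-225) = (-38 + (3/2)/64)*(-225) = (-38 + (3/2)*(1/64))*(-225) = (-38 + 3/128)*(-225) = -4861/128*(-225) = 1093725/128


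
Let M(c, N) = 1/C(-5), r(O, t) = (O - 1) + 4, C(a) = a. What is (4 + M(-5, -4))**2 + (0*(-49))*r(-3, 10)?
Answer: 361/25 ≈ 14.440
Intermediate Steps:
r(O, t) = 3 + O (r(O, t) = (-1 + O) + 4 = 3 + O)
M(c, N) = -1/5 (M(c, N) = 1/(-5) = -1/5)
(4 + M(-5, -4))**2 + (0*(-49))*r(-3, 10) = (4 - 1/5)**2 + (0*(-49))*(3 - 3) = (19/5)**2 + 0*0 = 361/25 + 0 = 361/25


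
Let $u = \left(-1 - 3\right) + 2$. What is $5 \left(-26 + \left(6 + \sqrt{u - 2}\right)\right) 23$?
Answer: $-2300 + 230 i \approx -2300.0 + 230.0 i$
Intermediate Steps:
$u = -2$ ($u = -4 + 2 = -2$)
$5 \left(-26 + \left(6 + \sqrt{u - 2}\right)\right) 23 = 5 \left(-26 + \left(6 + \sqrt{-2 - 2}\right)\right) 23 = 5 \left(-26 + \left(6 + \sqrt{-4}\right)\right) 23 = 5 \left(-26 + \left(6 + 2 i\right)\right) 23 = 5 \left(-20 + 2 i\right) 23 = \left(-100 + 10 i\right) 23 = -2300 + 230 i$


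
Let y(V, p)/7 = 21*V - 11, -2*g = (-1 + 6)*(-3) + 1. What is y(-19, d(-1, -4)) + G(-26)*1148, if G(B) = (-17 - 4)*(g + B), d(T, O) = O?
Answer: 455182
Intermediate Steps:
g = 7 (g = -((-1 + 6)*(-3) + 1)/2 = -(5*(-3) + 1)/2 = -(-15 + 1)/2 = -½*(-14) = 7)
y(V, p) = -77 + 147*V (y(V, p) = 7*(21*V - 11) = 7*(-11 + 21*V) = -77 + 147*V)
G(B) = -147 - 21*B (G(B) = (-17 - 4)*(7 + B) = -21*(7 + B) = -147 - 21*B)
y(-19, d(-1, -4)) + G(-26)*1148 = (-77 + 147*(-19)) + (-147 - 21*(-26))*1148 = (-77 - 2793) + (-147 + 546)*1148 = -2870 + 399*1148 = -2870 + 458052 = 455182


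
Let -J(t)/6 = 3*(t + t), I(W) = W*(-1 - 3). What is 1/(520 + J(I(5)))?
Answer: 1/1240 ≈ 0.00080645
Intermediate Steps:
I(W) = -4*W (I(W) = W*(-4) = -4*W)
J(t) = -36*t (J(t) = -18*(t + t) = -18*2*t = -36*t)
1/(520 + J(I(5))) = 1/(520 - (-144)*5) = 1/(520 - 36*(-20)) = 1/(520 + 720) = 1/1240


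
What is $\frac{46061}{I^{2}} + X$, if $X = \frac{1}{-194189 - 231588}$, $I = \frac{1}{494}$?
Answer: $\frac{4785964334586291}{425777} \approx 1.1241 \cdot 10^{10}$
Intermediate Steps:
$I = \frac{1}{494} \approx 0.0020243$
$X = - \frac{1}{425777}$ ($X = \frac{1}{-425777} = - \frac{1}{425777} \approx -2.3486 \cdot 10^{-6}$)
$\frac{46061}{I^{2}} + X = \frac{46061}{\left(\frac{1}{494}\right)^{2}} - \frac{1}{425777} = 46061 \frac{1}{\frac{1}{244036}} - \frac{1}{425777} = 46061 \cdot 244036 - \frac{1}{425777} = 11240542196 - \frac{1}{425777} = \frac{4785964334586291}{425777}$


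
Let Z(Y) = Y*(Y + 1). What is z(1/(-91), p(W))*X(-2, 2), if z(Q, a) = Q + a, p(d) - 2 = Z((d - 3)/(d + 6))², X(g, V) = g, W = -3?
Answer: -1090/91 ≈ -11.978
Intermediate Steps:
Z(Y) = Y*(1 + Y)
p(d) = 2 + (1 + (-3 + d)/(6 + d))²*(-3 + d)²/(6 + d)² (p(d) = 2 + (((d - 3)/(d + 6))*(1 + (d - 3)/(d + 6)))² = 2 + (((-3 + d)/(6 + d))*(1 + (-3 + d)/(6 + d)))² = 2 + ((1 + (-3 + d)/(6 + d))*(-3 + d)/(6 + d))² = 2 + (1 + (-3 + d)/(6 + d))²*(-3 + d)²/(6 + d)²)
z(1/(-91), p(W))*X(-2, 2) = (1/(-91) + (2 + (-3 - 3)²*(3 + 2*(-3))²/(6 - 3)⁴))*(-2) = (-1/91 + (2 + (-6)²*(3 - 6)²/3⁴))*(-2) = (-1/91 + (2 + 36*(-3)²*(1/81)))*(-2) = (-1/91 + (2 + 36*9*(1/81)))*(-2) = (-1/91 + (2 + 4))*(-2) = (-1/91 + 6)*(-2) = (545/91)*(-2) = -1090/91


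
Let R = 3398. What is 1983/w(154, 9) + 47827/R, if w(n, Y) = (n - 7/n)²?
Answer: 183973867073/12993690354 ≈ 14.159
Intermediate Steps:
1983/w(154, 9) + 47827/R = 1983/(((-7 + 154²)²/154²)) + 47827/3398 = 1983/(((-7 + 23716)²/23716)) + 47827*(1/3398) = 1983/(((1/23716)*23709²)) + 47827/3398 = 1983/(((1/23716)*562116681)) + 47827/3398 = 1983/(11471769/484) + 47827/3398 = 1983*(484/11471769) + 47827/3398 = 319924/3823923 + 47827/3398 = 183973867073/12993690354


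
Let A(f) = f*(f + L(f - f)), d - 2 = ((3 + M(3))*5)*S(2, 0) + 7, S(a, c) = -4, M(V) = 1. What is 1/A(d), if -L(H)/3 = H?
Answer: 1/5041 ≈ 0.00019837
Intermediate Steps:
L(H) = -3*H
d = -71 (d = 2 + (((3 + 1)*5)*(-4) + 7) = 2 + ((4*5)*(-4) + 7) = 2 + (20*(-4) + 7) = 2 + (-80 + 7) = 2 - 73 = -71)
A(f) = f² (A(f) = f*(f - 3*(f - f)) = f*(f - 3*0) = f*(f + 0) = f*f = f²)
1/A(d) = 1/((-71)²) = 1/5041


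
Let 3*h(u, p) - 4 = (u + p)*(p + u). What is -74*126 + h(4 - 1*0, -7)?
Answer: -27959/3 ≈ -9319.7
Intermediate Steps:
h(u, p) = 4/3 + (p + u)²/3 (h(u, p) = 4/3 + ((u + p)*(p + u))/3 = 4/3 + ((p + u)*(p + u))/3 = 4/3 + (p + u)²/3)
-74*126 + h(4 - 1*0, -7) = -74*126 + (4/3 + (-7 + (4 - 1*0))²/3) = -9324 + (4/3 + (-7 + (4 + 0))²/3) = -9324 + (4/3 + (-7 + 4)²/3) = -9324 + (4/3 + (⅓)*(-3)²) = -9324 + (4/3 + (⅓)*9) = -9324 + (4/3 + 3) = -9324 + 13/3 = -27959/3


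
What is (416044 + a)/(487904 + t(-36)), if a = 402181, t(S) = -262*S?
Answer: 818225/497336 ≈ 1.6452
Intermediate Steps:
(416044 + a)/(487904 + t(-36)) = (416044 + 402181)/(487904 - 262*(-36)) = 818225/(487904 + 9432) = 818225/497336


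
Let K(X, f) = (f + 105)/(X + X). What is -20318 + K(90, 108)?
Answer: -1219009/60 ≈ -20317.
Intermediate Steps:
K(X, f) = (105 + f)/(2*X) (K(X, f) = (105 + f)/((2*X)) = (105 + f)*(1/(2*X)) = (105 + f)/(2*X))
-20318 + K(90, 108) = -20318 + (1/2)*(105 + 108)/90 = -20318 + (1/2)*(1/90)*213 = -20318 + 71/60 = -1219009/60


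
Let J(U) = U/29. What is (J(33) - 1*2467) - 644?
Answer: -90186/29 ≈ -3109.9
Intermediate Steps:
J(U) = U/29 (J(U) = U*(1/29) = U/29)
(J(33) - 1*2467) - 644 = ((1/29)*33 - 1*2467) - 644 = (33/29 - 2467) - 644 = -71510/29 - 644 = -90186/29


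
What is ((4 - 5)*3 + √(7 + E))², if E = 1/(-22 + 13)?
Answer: (-9 + √62)²/9 ≈ 0.14087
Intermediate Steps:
E = -⅑ (E = 1/(-9) = -⅑ ≈ -0.11111)
((4 - 5)*3 + √(7 + E))² = ((4 - 5)*3 + √(7 - ⅑))² = (-1*3 + √(62/9))² = (-3 + √62/3)²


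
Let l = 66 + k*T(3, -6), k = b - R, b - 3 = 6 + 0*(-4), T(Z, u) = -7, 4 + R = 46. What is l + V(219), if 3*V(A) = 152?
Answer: 1043/3 ≈ 347.67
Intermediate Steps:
R = 42 (R = -4 + 46 = 42)
V(A) = 152/3 (V(A) = (1/3)*152 = 152/3)
b = 9 (b = 3 + (6 + 0*(-4)) = 3 + (6 + 0) = 3 + 6 = 9)
k = -33 (k = 9 - 1*42 = 9 - 42 = -33)
l = 297 (l = 66 - 33*(-7) = 66 + 231 = 297)
l + V(219) = 297 + 152/3 = 1043/3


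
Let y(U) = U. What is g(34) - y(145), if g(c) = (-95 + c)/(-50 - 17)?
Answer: -9654/67 ≈ -144.09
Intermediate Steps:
g(c) = 95/67 - c/67 (g(c) = (-95 + c)/(-67) = (-95 + c)*(-1/67) = 95/67 - c/67)
g(34) - y(145) = (95/67 - 1/67*34) - 1*145 = (95/67 - 34/67) - 145 = 61/67 - 145 = -9654/67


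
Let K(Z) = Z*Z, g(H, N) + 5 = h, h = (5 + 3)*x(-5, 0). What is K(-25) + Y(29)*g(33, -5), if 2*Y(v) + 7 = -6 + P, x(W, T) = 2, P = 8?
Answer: 1195/2 ≈ 597.50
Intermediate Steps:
h = 16 (h = (5 + 3)*2 = 8*2 = 16)
g(H, N) = 11 (g(H, N) = -5 + 16 = 11)
K(Z) = Z**2
Y(v) = -5/2 (Y(v) = -7/2 + (-6 + 8)/2 = -7/2 + (1/2)*2 = -7/2 + 1 = -5/2)
K(-25) + Y(29)*g(33, -5) = (-25)**2 - 5/2*11 = 625 - 55/2 = 1195/2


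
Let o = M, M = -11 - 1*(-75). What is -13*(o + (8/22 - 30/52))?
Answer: -18243/22 ≈ -829.23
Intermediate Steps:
M = 64 (M = -11 + 75 = 64)
o = 64
-13*(o + (8/22 - 30/52)) = -13*(64 + (8/22 - 30/52)) = -13*(64 + (8*(1/22) - 30*1/52)) = -13*(64 + (4/11 - 15/26)) = -13*(64 - 61/286) = -13*18243/286 = -18243/22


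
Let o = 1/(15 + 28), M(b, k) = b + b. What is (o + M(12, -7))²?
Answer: 1067089/1849 ≈ 577.12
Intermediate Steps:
M(b, k) = 2*b
o = 1/43 ≈ 0.023256
(o + M(12, -7))² = (1/43 + 2*12)² = (1/43 + 24)² = (1033/43)² = 1067089/1849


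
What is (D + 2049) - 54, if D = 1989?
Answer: 3984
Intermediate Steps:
(D + 2049) - 54 = (1989 + 2049) - 54 = 4038 - 54 = 3984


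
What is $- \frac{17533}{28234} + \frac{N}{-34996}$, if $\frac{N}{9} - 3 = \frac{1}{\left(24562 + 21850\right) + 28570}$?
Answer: $- \frac{7677496825793}{12347999068808} \approx -0.62176$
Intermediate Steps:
$N = \frac{674841}{24994}$ ($N = 27 + \frac{9}{\left(24562 + 21850\right) + 28570} = 27 + \frac{9}{46412 + 28570} = 27 + \frac{9}{74982} = 27 + 9 \cdot \frac{1}{74982} = 27 + \frac{3}{24994} = \frac{674841}{24994} \approx 27.0$)
$- \frac{17533}{28234} + \frac{N}{-34996} = - \frac{17533}{28234} + \frac{674841}{24994 \left(-34996\right)} = \left(-17533\right) \frac{1}{28234} + \frac{674841}{24994} \left(- \frac{1}{34996}\right) = - \frac{17533}{28234} - \frac{674841}{874690024} = - \frac{7677496825793}{12347999068808}$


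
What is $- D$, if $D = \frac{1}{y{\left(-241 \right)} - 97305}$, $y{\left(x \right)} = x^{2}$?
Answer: $\frac{1}{39224} \approx 2.5495 \cdot 10^{-5}$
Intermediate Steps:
$D = - \frac{1}{39224}$ ($D = \frac{1}{\left(-241\right)^{2} - 97305} = \frac{1}{58081 - 97305} = \frac{1}{-39224} = - \frac{1}{39224} \approx -2.5495 \cdot 10^{-5}$)
$- D = \left(-1\right) \left(- \frac{1}{39224}\right) = \frac{1}{39224}$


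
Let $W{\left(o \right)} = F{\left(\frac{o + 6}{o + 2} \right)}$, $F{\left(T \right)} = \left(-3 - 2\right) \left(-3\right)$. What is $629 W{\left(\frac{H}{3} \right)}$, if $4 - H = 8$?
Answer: $9435$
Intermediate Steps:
$H = -4$ ($H = 4 - 8 = -4$)
$F{\left(T \right)} = 15$ ($F{\left(T \right)} = \left(-5\right) \left(-3\right) = 15$)
$W{\left(o \right)} = 15$
$629 W{\left(\frac{H}{3} \right)} = 629 \cdot 15 = 9435$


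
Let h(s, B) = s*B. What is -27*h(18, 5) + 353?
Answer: -2077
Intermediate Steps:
h(s, B) = B*s
-27*h(18, 5) + 353 = -135*18 + 353 = -27*90 + 353 = -2430 + 353 = -2077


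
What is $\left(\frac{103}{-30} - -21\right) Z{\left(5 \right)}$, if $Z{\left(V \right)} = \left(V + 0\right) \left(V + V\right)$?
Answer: $\frac{2635}{3} \approx 878.33$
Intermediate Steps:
$Z{\left(V \right)} = 2 V^{2}$ ($Z{\left(V \right)} = V 2 V = 2 V^{2}$)
$\left(\frac{103}{-30} - -21\right) Z{\left(5 \right)} = \left(\frac{103}{-30} - -21\right) 2 \cdot 5^{2} = \left(103 \left(- \frac{1}{30}\right) + 21\right) 2 \cdot 25 = \left(- \frac{103}{30} + 21\right) 50 = \frac{527}{30} \cdot 50 = \frac{2635}{3}$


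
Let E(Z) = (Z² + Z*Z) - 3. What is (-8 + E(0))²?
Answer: 121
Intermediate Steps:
E(Z) = -3 + 2*Z² (E(Z) = (Z² + Z²) - 3 = 2*Z² - 3 = -3 + 2*Z²)
(-8 + E(0))² = (-8 + (-3 + 2*0²))² = (-8 + (-3 + 2*0))² = (-8 + (-3 + 0))² = (-8 - 3)² = (-11)² = 121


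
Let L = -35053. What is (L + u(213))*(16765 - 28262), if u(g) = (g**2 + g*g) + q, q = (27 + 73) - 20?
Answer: -641130205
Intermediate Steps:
q = 80 (q = 100 - 20 = 80)
u(g) = 80 + 2*g**2 (u(g) = (g**2 + g*g) + 80 = (g**2 + g**2) + 80 = 2*g**2 + 80 = 80 + 2*g**2)
(L + u(213))*(16765 - 28262) = (-35053 + (80 + 2*213**2))*(16765 - 28262) = (-35053 + (80 + 2*45369))*(-11497) = (-35053 + (80 + 90738))*(-11497) = (-35053 + 90818)*(-11497) = 55765*(-11497) = -641130205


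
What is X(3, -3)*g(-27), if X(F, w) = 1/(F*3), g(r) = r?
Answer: -3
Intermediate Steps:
X(F, w) = 1/(3*F)
X(3, -3)*g(-27) = ((⅓)/3)*(-27) = ((⅓)*(⅓))*(-27) = (⅑)*(-27) = -3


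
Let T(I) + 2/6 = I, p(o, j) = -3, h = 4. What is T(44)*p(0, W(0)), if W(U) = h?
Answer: -131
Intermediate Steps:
W(U) = 4
T(I) = -⅓ + I
T(44)*p(0, W(0)) = (-⅓ + 44)*(-3) = (131/3)*(-3) = -131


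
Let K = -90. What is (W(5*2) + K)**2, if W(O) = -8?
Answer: 9604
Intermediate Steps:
(W(5*2) + K)**2 = (-8 - 90)**2 = (-98)**2 = 9604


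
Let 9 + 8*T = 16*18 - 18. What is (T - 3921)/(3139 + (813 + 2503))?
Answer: -31107/51640 ≈ -0.60238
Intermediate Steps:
T = 261/8 (T = -9/8 + (16*18 - 18)/8 = -9/8 + (288 - 18)/8 = -9/8 + (1/8)*270 = -9/8 + 135/4 = 261/8 ≈ 32.625)
(T - 3921)/(3139 + (813 + 2503)) = (261/8 - 3921)/(3139 + (813 + 2503)) = -31107/(8*(3139 + 3316)) = -31107/8/6455 = -31107/8*1/6455 = -31107/51640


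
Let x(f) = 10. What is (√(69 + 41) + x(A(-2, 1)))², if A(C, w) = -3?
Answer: (10 + √110)² ≈ 419.76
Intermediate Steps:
(√(69 + 41) + x(A(-2, 1)))² = (√(69 + 41) + 10)² = (√110 + 10)² = (10 + √110)²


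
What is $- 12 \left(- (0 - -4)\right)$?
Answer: $48$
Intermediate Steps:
$- 12 \left(- (0 - -4)\right) = - 12 \left(- (0 + 4)\right) = - 12 \left(\left(-1\right) 4\right) = \left(-12\right) \left(-4\right) = 48$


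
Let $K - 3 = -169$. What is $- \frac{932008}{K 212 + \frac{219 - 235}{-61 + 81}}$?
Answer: $\frac{1165010}{43991} \approx 26.483$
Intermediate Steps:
$K = -166$ ($K = 3 - 169 = -166$)
$- \frac{932008}{K 212 + \frac{219 - 235}{-61 + 81}} = - \frac{932008}{\left(-166\right) 212 + \frac{219 - 235}{-61 + 81}} = - \frac{932008}{-35192 - \frac{16}{20}} = - \frac{932008}{-35192 - \frac{4}{5}} = - \frac{932008}{- \frac{175964}{5}} = \left(-932008\right) \left(- \frac{5}{175964}\right) = \frac{1165010}{43991}$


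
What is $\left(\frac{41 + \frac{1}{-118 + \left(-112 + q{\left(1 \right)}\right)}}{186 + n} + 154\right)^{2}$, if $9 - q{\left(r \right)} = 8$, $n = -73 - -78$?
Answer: $\frac{45497642097636}{1913100121} \approx 23782.0$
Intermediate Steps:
$n = 5$ ($n = -73 + 78 = 5$)
$q{\left(r \right)} = 1$ ($q{\left(r \right)} = 9 - 8 = 1$)
$\left(\frac{41 + \frac{1}{-118 + \left(-112 + q{\left(1 \right)}\right)}}{186 + n} + 154\right)^{2} = \left(\frac{41 + \frac{1}{-118 + \left(-112 + 1\right)}}{186 + 5} + 154\right)^{2} = \left(\frac{41 + \frac{1}{-118 - 111}}{191} + 154\right)^{2} = \left(\left(41 + \frac{1}{-229}\right) \frac{1}{191} + 154\right)^{2} = \left(\left(41 - \frac{1}{229}\right) \frac{1}{191} + 154\right)^{2} = \left(\frac{9388}{229} \cdot \frac{1}{191} + 154\right)^{2} = \left(\frac{9388}{43739} + 154\right)^{2} = \left(\frac{6745194}{43739}\right)^{2} = \frac{45497642097636}{1913100121}$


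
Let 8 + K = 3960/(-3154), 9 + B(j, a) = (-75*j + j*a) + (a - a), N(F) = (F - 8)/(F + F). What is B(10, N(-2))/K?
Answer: 578759/7298 ≈ 79.304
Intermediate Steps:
N(F) = (-8 + F)/(2*F) (N(F) = (-8 + F)/((2*F)) = (-8 + F)*(1/(2*F)) = (-8 + F)/(2*F))
B(j, a) = -9 - 75*j + a*j (B(j, a) = -9 + ((-75*j + j*a) + (a - a)) = -9 + ((-75*j + a*j) + 0) = -9 + (-75*j + a*j) = -9 - 75*j + a*j)
K = -14596/1577 (K = -8 + 3960/(-3154) = -8 + 3960*(-1/3154) = -8 - 1980/1577 = -14596/1577 ≈ -9.2556)
B(10, N(-2))/K = (-9 - 75*10 + ((½)*(-8 - 2)/(-2))*10)/(-14596/1577) = (-9 - 750 + ((½)*(-½)*(-10))*10)*(-1577/14596) = (-9 - 750 + (5/2)*10)*(-1577/14596) = (-9 - 750 + 25)*(-1577/14596) = -734*(-1577/14596) = 578759/7298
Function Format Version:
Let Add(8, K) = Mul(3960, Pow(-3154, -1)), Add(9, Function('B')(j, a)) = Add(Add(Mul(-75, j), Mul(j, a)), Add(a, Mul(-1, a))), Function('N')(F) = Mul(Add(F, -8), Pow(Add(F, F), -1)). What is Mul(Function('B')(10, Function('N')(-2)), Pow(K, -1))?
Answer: Rational(578759, 7298) ≈ 79.304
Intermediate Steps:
Function('N')(F) = Mul(Rational(1, 2), Pow(F, -1), Add(-8, F)) (Function('N')(F) = Mul(Add(-8, F), Pow(Mul(2, F), -1)) = Mul(Add(-8, F), Mul(Rational(1, 2), Pow(F, -1))) = Mul(Rational(1, 2), Pow(F, -1), Add(-8, F)))
Function('B')(j, a) = Add(-9, Mul(-75, j), Mul(a, j)) (Function('B')(j, a) = Add(-9, Add(Add(Mul(-75, j), Mul(j, a)), Add(a, Mul(-1, a)))) = Add(-9, Add(Add(Mul(-75, j), Mul(a, j)), 0)) = Add(-9, Add(Mul(-75, j), Mul(a, j))) = Add(-9, Mul(-75, j), Mul(a, j)))
K = Rational(-14596, 1577) (K = Add(-8, Mul(3960, Pow(-3154, -1))) = Add(-8, Mul(3960, Rational(-1, 3154))) = Add(-8, Rational(-1980, 1577)) = Rational(-14596, 1577) ≈ -9.2556)
Mul(Function('B')(10, Function('N')(-2)), Pow(K, -1)) = Mul(Add(-9, Mul(-75, 10), Mul(Mul(Rational(1, 2), Pow(-2, -1), Add(-8, -2)), 10)), Pow(Rational(-14596, 1577), -1)) = Mul(Add(-9, -750, Mul(Mul(Rational(1, 2), Rational(-1, 2), -10), 10)), Rational(-1577, 14596)) = Mul(Add(-9, -750, Mul(Rational(5, 2), 10)), Rational(-1577, 14596)) = Mul(Add(-9, -750, 25), Rational(-1577, 14596)) = Mul(-734, Rational(-1577, 14596)) = Rational(578759, 7298)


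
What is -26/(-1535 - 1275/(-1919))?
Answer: 24947/1472195 ≈ 0.016945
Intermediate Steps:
-26/(-1535 - 1275/(-1919)) = -26/(-1535 - 1275*(-1/1919)) = -26/(-1535 + 1275/1919) = -26/(-2944390/1919) = -1919/2944390*(-26) = 24947/1472195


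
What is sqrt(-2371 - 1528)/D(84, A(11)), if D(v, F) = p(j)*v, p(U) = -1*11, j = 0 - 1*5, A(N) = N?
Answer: -I*sqrt(3899)/924 ≈ -0.067578*I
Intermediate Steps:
j = -5 (j = 0 - 5 = -5)
p(U) = -11
D(v, F) = -11*v
sqrt(-2371 - 1528)/D(84, A(11)) = sqrt(-2371 - 1528)/((-11*84)) = sqrt(-3899)/(-924) = (I*sqrt(3899))*(-1/924) = -I*sqrt(3899)/924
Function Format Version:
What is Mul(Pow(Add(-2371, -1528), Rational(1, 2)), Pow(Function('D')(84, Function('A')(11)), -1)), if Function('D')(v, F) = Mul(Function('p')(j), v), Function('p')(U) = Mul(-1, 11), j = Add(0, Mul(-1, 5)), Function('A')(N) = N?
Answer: Mul(Rational(-1, 924), I, Pow(3899, Rational(1, 2))) ≈ Mul(-0.067578, I)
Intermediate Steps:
j = -5 (j = Add(0, -5) = -5)
Function('p')(U) = -11
Function('D')(v, F) = Mul(-11, v)
Mul(Pow(Add(-2371, -1528), Rational(1, 2)), Pow(Function('D')(84, Function('A')(11)), -1)) = Mul(Pow(Add(-2371, -1528), Rational(1, 2)), Pow(Mul(-11, 84), -1)) = Mul(Pow(-3899, Rational(1, 2)), Pow(-924, -1)) = Mul(Mul(I, Pow(3899, Rational(1, 2))), Rational(-1, 924)) = Mul(Rational(-1, 924), I, Pow(3899, Rational(1, 2)))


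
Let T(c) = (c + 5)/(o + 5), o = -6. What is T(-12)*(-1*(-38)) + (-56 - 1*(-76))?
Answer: 286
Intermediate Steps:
T(c) = -5 - c (T(c) = (c + 5)/(-6 + 5) = (5 + c)/(-1) = (5 + c)*(-1) = -5 - c)
T(-12)*(-1*(-38)) + (-56 - 1*(-76)) = (-5 - 1*(-12))*(-1*(-38)) + (-56 - 1*(-76)) = (-5 + 12)*38 + (-56 + 76) = 7*38 + 20 = 266 + 20 = 286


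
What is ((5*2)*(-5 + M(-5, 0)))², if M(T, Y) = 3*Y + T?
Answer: 10000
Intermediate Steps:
M(T, Y) = T + 3*Y
((5*2)*(-5 + M(-5, 0)))² = ((5*2)*(-5 + (-5 + 3*0)))² = (10*(-5 + (-5 + 0)))² = (10*(-5 - 5))² = (10*(-10))² = (-100)² = 10000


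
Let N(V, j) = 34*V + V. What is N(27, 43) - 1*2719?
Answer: -1774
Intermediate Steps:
N(V, j) = 35*V
N(27, 43) - 1*2719 = 35*27 - 1*2719 = 945 - 2719 = -1774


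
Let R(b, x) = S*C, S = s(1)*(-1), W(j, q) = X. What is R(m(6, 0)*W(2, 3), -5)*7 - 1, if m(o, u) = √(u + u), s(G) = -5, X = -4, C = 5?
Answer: 174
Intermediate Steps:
W(j, q) = -4
m(o, u) = √2*√u (m(o, u) = √(2*u) = √2*√u)
S = 5 (S = -5*(-1) = 5)
R(b, x) = 25 (R(b, x) = 5*5 = 25)
R(m(6, 0)*W(2, 3), -5)*7 - 1 = 25*7 - 1 = 175 - 1 = 174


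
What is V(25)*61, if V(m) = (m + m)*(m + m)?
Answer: 152500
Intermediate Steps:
V(m) = 4*m² (V(m) = (2*m)*(2*m) = 4*m²)
V(25)*61 = (4*25²)*61 = (4*625)*61 = 2500*61 = 152500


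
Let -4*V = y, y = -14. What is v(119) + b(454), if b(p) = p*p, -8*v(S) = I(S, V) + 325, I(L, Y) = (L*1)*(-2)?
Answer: 1648841/8 ≈ 2.0611e+5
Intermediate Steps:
V = 7/2 (V = -¼*(-14) = 7/2 ≈ 3.5000)
I(L, Y) = -2*L (I(L, Y) = L*(-2) = -2*L)
v(S) = -325/8 + S/4 (v(S) = -(-2*S + 325)/8 = -(325 - 2*S)/8 = -325/8 + S/4)
b(p) = p²
v(119) + b(454) = (-325/8 + (¼)*119) + 454² = (-325/8 + 119/4) + 206116 = -87/8 + 206116 = 1648841/8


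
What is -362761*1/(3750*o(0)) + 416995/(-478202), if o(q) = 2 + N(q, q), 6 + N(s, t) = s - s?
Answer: 83609055361/3586515000 ≈ 23.312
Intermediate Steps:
N(s, t) = -6 (N(s, t) = -6 + (s - s) = -6 + 0 = -6)
o(q) = -4 (o(q) = 2 - 6 = -4)
-362761*1/(3750*o(0)) + 416995/(-478202) = -362761/(-50*(-4)*(-75)) + 416995/(-478202) = -362761/(200*(-75)) + 416995*(-1/478202) = -362761/(-15000) - 416995/478202 = -362761*(-1/15000) - 416995/478202 = 362761/15000 - 416995/478202 = 83609055361/3586515000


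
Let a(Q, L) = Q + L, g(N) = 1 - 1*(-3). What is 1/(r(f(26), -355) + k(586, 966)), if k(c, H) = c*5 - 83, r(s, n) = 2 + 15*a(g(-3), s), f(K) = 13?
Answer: 1/3104 ≈ 0.00032216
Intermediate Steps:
g(N) = 4 (g(N) = 1 + 3 = 4)
a(Q, L) = L + Q
r(s, n) = 62 + 15*s (r(s, n) = 2 + 15*(s + 4) = 2 + 15*(4 + s) = 2 + (60 + 15*s) = 62 + 15*s)
k(c, H) = -83 + 5*c (k(c, H) = 5*c - 83 = -83 + 5*c)
1/(r(f(26), -355) + k(586, 966)) = 1/((62 + 15*13) + (-83 + 5*586)) = 1/((62 + 195) + (-83 + 2930)) = 1/(257 + 2847) = 1/3104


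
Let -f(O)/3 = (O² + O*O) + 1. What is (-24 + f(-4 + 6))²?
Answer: 2601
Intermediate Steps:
f(O) = -3 - 6*O² (f(O) = -3*((O² + O*O) + 1) = -3*((O² + O²) + 1) = -3*(2*O² + 1) = -3*(1 + 2*O²) = -3 - 6*O²)
(-24 + f(-4 + 6))² = (-24 + (-3 - 6*(-4 + 6)²))² = (-24 + (-3 - 6*2²))² = (-24 + (-3 - 6*4))² = (-24 + (-3 - 24))² = (-24 - 27)² = (-51)² = 2601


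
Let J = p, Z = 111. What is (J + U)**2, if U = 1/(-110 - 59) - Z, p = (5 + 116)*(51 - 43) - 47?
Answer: 18738598321/28561 ≈ 6.5609e+5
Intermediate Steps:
p = 921 (p = 121*8 - 47 = 968 - 47 = 921)
J = 921
U = -18760/169 (U = 1/(-110 - 59) - 1*111 = 1/(-169) - 111 = -1/169 - 111 = -18760/169 ≈ -111.01)
(J + U)**2 = (921 - 18760/169)**2 = (136889/169)**2 = 18738598321/28561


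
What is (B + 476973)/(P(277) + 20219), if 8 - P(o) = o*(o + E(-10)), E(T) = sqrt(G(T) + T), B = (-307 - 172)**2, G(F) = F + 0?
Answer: -9978450957/798502646 + 97838339*I*sqrt(5)/798502646 ≈ -12.496 + 0.27398*I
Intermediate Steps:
G(F) = F
B = 229441 (B = (-479)**2 = 229441)
E(T) = sqrt(2)*sqrt(T) (E(T) = sqrt(T + T) = sqrt(2*T) = sqrt(2)*sqrt(T))
P(o) = 8 - o*(o + 2*I*sqrt(5)) (P(o) = 8 - o*(o + sqrt(2)*sqrt(-10)) = 8 - o*(o + sqrt(2)*(I*sqrt(10))) = 8 - o*(o + 2*I*sqrt(5)))
(B + 476973)/(P(277) + 20219) = (229441 + 476973)/((8 - 1*277**2 - 2*I*277*sqrt(5)) + 20219) = 706414/((8 - 1*76729 - 554*I*sqrt(5)) + 20219) = 706414/((8 - 76729 - 554*I*sqrt(5)) + 20219) = 706414/((-76721 - 554*I*sqrt(5)) + 20219) = 706414/(-56502 - 554*I*sqrt(5))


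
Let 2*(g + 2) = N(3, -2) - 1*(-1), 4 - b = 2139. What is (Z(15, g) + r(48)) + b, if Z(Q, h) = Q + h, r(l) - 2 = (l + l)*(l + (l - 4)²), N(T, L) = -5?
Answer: 188342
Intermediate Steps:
b = -2135 (b = 4 - 1*2139 = 4 - 2139 = -2135)
g = -4 (g = -2 + (-5 - 1*(-1))/2 = -2 + (-5 + 1)/2 = -2 + (½)*(-4) = -2 - 2 = -4)
r(l) = 2 + 2*l*(l + (-4 + l)²) (r(l) = 2 + (l + l)*(l + (l - 4)²) = 2 + (2*l)*(l + (-4 + l)²) = 2 + 2*l*(l + (-4 + l)²))
(Z(15, g) + r(48)) + b = ((15 - 4) + (2 + 2*48² + 2*48*(-4 + 48)²)) - 2135 = (11 + (2 + 2*2304 + 2*48*44²)) - 2135 = (11 + (2 + 4608 + 2*48*1936)) - 2135 = (11 + (2 + 4608 + 185856)) - 2135 = (11 + 190466) - 2135 = 190477 - 2135 = 188342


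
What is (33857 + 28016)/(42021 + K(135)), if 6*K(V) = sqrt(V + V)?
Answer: 1733310222/1177176289 - 61873*sqrt(30)/3531528867 ≈ 1.4723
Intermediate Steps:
K(V) = sqrt(2)*sqrt(V)/6 (K(V) = sqrt(V + V)/6 = sqrt(2*V)/6 = (sqrt(2)*sqrt(V))/6 = sqrt(2)*sqrt(V)/6)
(33857 + 28016)/(42021 + K(135)) = (33857 + 28016)/(42021 + sqrt(2)*sqrt(135)/6) = 61873/(42021 + sqrt(2)*(3*sqrt(15))/6) = 61873/(42021 + sqrt(30)/2)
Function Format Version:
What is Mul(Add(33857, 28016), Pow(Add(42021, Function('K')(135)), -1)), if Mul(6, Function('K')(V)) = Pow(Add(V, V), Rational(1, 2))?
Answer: Add(Rational(1733310222, 1177176289), Mul(Rational(-61873, 3531528867), Pow(30, Rational(1, 2)))) ≈ 1.4723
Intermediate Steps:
Function('K')(V) = Mul(Rational(1, 6), Pow(2, Rational(1, 2)), Pow(V, Rational(1, 2))) (Function('K')(V) = Mul(Rational(1, 6), Pow(Add(V, V), Rational(1, 2))) = Mul(Rational(1, 6), Pow(Mul(2, V), Rational(1, 2))) = Mul(Rational(1, 6), Mul(Pow(2, Rational(1, 2)), Pow(V, Rational(1, 2)))) = Mul(Rational(1, 6), Pow(2, Rational(1, 2)), Pow(V, Rational(1, 2))))
Mul(Add(33857, 28016), Pow(Add(42021, Function('K')(135)), -1)) = Mul(Add(33857, 28016), Pow(Add(42021, Mul(Rational(1, 6), Pow(2, Rational(1, 2)), Pow(135, Rational(1, 2)))), -1)) = Mul(61873, Pow(Add(42021, Mul(Rational(1, 6), Pow(2, Rational(1, 2)), Mul(3, Pow(15, Rational(1, 2))))), -1)) = Mul(61873, Pow(Add(42021, Mul(Rational(1, 2), Pow(30, Rational(1, 2)))), -1))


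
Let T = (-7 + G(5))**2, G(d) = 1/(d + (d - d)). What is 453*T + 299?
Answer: 531143/25 ≈ 21246.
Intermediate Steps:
G(d) = 1/d (G(d) = 1/(d + 0) = 1/d)
T = 1156/25 (T = (-7 + 1/5)**2 = (-34/5)**2 = 1156/25 ≈ 46.240)
453*T + 299 = 453*(1156/25) + 299 = 523668/25 + 299 = 531143/25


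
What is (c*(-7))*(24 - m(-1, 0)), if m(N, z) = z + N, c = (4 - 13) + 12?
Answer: -525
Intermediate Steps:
c = 3 (c = -9 + 12 = 3)
m(N, z) = N + z
(c*(-7))*(24 - m(-1, 0)) = (3*(-7))*(24 - (-1 + 0)) = -21*(24 - 1*(-1)) = -21*(24 + 1) = -21*25 = -525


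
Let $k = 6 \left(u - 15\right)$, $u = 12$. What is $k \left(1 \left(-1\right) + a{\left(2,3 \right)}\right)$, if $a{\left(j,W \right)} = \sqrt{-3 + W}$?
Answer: $18$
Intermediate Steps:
$k = -18$ ($k = 6 \left(12 - 15\right) = 6 \left(-3\right) = -18$)
$k \left(1 \left(-1\right) + a{\left(2,3 \right)}\right) = - 18 \left(1 \left(-1\right) + \sqrt{-3 + 3}\right) = - 18 \left(-1 + \sqrt{0}\right) = - 18 \left(-1 + 0\right) = \left(-18\right) \left(-1\right) = 18$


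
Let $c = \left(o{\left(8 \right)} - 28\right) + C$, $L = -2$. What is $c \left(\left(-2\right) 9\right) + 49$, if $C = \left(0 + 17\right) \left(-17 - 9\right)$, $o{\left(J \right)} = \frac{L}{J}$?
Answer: $\frac{17027}{2} \approx 8513.5$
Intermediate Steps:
$o{\left(J \right)} = - \frac{2}{J}$
$C = -442$ ($C = 17 \left(-26\right) = -442$)
$c = - \frac{1881}{4}$ ($c = \left(- \frac{2}{8} - 28\right) - 442 = \left(\left(-2\right) \frac{1}{8} - 28\right) - 442 = \left(- \frac{1}{4} - 28\right) - 442 = - \frac{113}{4} - 442 = - \frac{1881}{4} \approx -470.25$)
$c \left(\left(-2\right) 9\right) + 49 = - \frac{1881 \left(\left(-2\right) 9\right)}{4} + 49 = \left(- \frac{1881}{4}\right) \left(-18\right) + 49 = \frac{16929}{2} + 49 = \frac{17027}{2}$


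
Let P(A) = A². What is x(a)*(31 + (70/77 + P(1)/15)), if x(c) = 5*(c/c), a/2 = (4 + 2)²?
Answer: 5276/33 ≈ 159.88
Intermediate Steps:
a = 72 (a = 2*(4 + 2)² = 2*6² = 2*36 = 72)
x(c) = 5 (x(c) = 5*1 = 5)
x(a)*(31 + (70/77 + P(1)/15)) = 5*(31 + (70/77 + 1²/15)) = 5*(31 + (70*(1/77) + 1*(1/15))) = 5*(31 + (10/11 + 1/15)) = 5*(31 + 161/165) = 5*(5276/165) = 5276/33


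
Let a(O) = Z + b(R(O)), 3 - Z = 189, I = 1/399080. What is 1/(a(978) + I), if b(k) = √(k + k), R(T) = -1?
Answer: -29623261031320/5510245007289441 - 159264846400*I*√2/5510245007289441 ≈ -0.005376 - 4.0876e-5*I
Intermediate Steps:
I = 1/399080 ≈ 2.5058e-6
b(k) = √2*√k (b(k) = √(2*k) = √2*√k)
Z = -186 (Z = 3 - 1*189 = 3 - 189 = -186)
a(O) = -186 + I*√2 (a(O) = -186 + √2*√(-1) = -186 + √2*I = -186 + I*√2)
1/(a(978) + I) = 1/((-186 + I*√2) + 1/399080) = 1/(-74228879/399080 + I*√2)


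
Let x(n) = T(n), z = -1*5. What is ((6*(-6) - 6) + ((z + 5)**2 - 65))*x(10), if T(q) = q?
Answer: -1070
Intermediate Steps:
z = -5
x(n) = n
((6*(-6) - 6) + ((z + 5)**2 - 65))*x(10) = ((6*(-6) - 6) + ((-5 + 5)**2 - 65))*10 = ((-36 - 6) + (0**2 - 65))*10 = (-42 + (0 - 65))*10 = (-42 - 65)*10 = -107*10 = -1070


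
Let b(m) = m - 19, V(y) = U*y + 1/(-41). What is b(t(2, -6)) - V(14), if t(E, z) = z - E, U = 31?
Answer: -18900/41 ≈ -460.98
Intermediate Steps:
V(y) = -1/41 + 31*y (V(y) = 31*y + 1/(-41) = 31*y - 1/41 = -1/41 + 31*y)
b(m) = -19 + m
b(t(2, -6)) - V(14) = (-19 + (-6 - 1*2)) - (-1/41 + 31*14) = (-19 + (-6 - 2)) - (-1/41 + 434) = (-19 - 8) - 1*17793/41 = -27 - 17793/41 = -18900/41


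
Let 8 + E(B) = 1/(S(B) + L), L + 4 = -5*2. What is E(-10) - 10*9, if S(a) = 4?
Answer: -981/10 ≈ -98.100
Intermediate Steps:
L = -14 (L = -4 - 5*2 = -4 - 10 = -14)
E(B) = -81/10 (E(B) = -8 + 1/(4 - 14) = -8 + 1/(-10) = -8 - ⅒ = -81/10)
E(-10) - 10*9 = -81/10 - 10*9 = -81/10 - 90 = -981/10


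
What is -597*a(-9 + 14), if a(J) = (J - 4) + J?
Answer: -3582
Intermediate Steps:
a(J) = -4 + 2*J (a(J) = (-4 + J) + J = -4 + 2*J)
-597*a(-9 + 14) = -597*(-4 + 2*(-9 + 14)) = -597*(-4 + 2*5) = -597*(-4 + 10) = -597*6 = -3582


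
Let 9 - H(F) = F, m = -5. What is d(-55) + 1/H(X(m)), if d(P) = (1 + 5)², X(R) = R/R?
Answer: 289/8 ≈ 36.125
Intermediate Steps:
X(R) = 1
H(F) = 9 - F
d(P) = 36 (d(P) = 6² = 36)
d(-55) + 1/H(X(m)) = 36 + 1/(9 - 1*1) = 36 + 1/(9 - 1) = 36 + 1/8 = 36 + ⅛ = 289/8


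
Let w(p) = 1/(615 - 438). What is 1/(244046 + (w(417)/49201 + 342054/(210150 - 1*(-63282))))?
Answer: 396867271044/96854366496515789 ≈ 4.0976e-6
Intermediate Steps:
w(p) = 1/177
1/(244046 + (w(417)/49201 + 342054/(210150 - 1*(-63282)))) = 1/(244046 + ((1/177)/49201 + 342054/(210150 - 1*(-63282)))) = 1/(244046 + ((1/177)*(1/49201) + 342054/(210150 + 63282))) = 1/(244046 + (1/8708577 + 342054/273432)) = 1/(244046 + (1/8708577 + 342054*(1/273432))) = 1/(244046 + (1/8708577 + 57009/45572)) = 1/(244046 + 496467311765/396867271044) = 1/(96854366496515789/396867271044) = 396867271044/96854366496515789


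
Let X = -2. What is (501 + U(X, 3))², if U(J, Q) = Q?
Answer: 254016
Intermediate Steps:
(501 + U(X, 3))² = (501 + 3)² = 504² = 254016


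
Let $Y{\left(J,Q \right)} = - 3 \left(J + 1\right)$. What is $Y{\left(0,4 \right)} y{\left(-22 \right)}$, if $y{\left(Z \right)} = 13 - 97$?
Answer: $252$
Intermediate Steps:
$Y{\left(J,Q \right)} = -3 - 3 J$ ($Y{\left(J,Q \right)} = - 3 \left(1 + J\right) = -3 - 3 J$)
$y{\left(Z \right)} = -84$
$Y{\left(0,4 \right)} y{\left(-22 \right)} = \left(-3 - 0\right) \left(-84\right) = \left(-3 + 0\right) \left(-84\right) = \left(-3\right) \left(-84\right) = 252$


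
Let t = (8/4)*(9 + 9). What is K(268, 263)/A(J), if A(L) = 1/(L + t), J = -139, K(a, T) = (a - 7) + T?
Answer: -53972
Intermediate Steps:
K(a, T) = -7 + T + a (K(a, T) = (-7 + a) + T = -7 + T + a)
t = 36 (t = (8*(¼))*18 = 2*18 = 36)
A(L) = 1/(36 + L) (A(L) = 1/(L + 36) = 1/(36 + L))
K(268, 263)/A(J) = (-7 + 263 + 268)/(1/(36 - 139)) = 524/(1/(-103)) = 524/(-1/103) = 524*(-103) = -53972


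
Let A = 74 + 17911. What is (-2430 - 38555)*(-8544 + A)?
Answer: -386939385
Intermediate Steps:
A = 17985
(-2430 - 38555)*(-8544 + A) = (-2430 - 38555)*(-8544 + 17985) = -40985*9441 = -386939385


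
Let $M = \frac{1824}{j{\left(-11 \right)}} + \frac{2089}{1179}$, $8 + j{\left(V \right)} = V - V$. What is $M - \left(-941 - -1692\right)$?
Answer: $- \frac{1152152}{1179} \approx -977.23$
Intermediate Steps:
$j{\left(V \right)} = -8$ ($j{\left(V \right)} = -8 + \left(V - V\right) = -8 + 0 = -8$)
$M = - \frac{266723}{1179}$ ($M = \frac{1824}{-8} + \frac{2089}{1179} = 1824 \left(- \frac{1}{8}\right) + 2089 \cdot \frac{1}{1179} = -228 + \frac{2089}{1179} = - \frac{266723}{1179} \approx -226.23$)
$M - \left(-941 - -1692\right) = - \frac{266723}{1179} - \left(-941 - -1692\right) = - \frac{266723}{1179} - \left(-941 + 1692\right) = - \frac{266723}{1179} - 751 = - \frac{1152152}{1179}$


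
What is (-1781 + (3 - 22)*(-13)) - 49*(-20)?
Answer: -554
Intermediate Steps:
(-1781 + (3 - 22)*(-13)) - 49*(-20) = (-1781 - 19*(-13)) + 980 = (-1781 + 247) + 980 = -1534 + 980 = -554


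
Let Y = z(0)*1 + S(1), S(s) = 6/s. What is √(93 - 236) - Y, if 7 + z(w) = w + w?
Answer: 1 + I*√143 ≈ 1.0 + 11.958*I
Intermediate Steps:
z(w) = -7 + 2*w (z(w) = -7 + (w + w) = -7 + 2*w)
Y = -1 (Y = (-7 + 2*0)*1 + 6/1 = (-7 + 0)*1 + 6*1 = -7*1 + 6 = -7 + 6 = -1)
√(93 - 236) - Y = √(93 - 236) - 1*(-1) = √(-143) + 1 = I*√143 + 1 = 1 + I*√143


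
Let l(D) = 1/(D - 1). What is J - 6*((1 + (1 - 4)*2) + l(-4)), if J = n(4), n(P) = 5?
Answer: 181/5 ≈ 36.200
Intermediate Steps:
l(D) = 1/(-1 + D)
J = 5
J - 6*((1 + (1 - 4)*2) + l(-4)) = 5 - 6*((1 + (1 - 4)*2) + 1/(-1 - 4)) = 5 - 6*((1 - 3*2) + 1/(-5)) = 5 - 6*((1 - 6) - ⅕) = 5 - 6*(-5 - ⅕) = 5 - 6*(-26/5) = 5 + 156/5 = 181/5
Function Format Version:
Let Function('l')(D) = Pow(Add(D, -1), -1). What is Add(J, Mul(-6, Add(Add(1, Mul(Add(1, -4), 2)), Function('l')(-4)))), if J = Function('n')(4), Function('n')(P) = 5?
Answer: Rational(181, 5) ≈ 36.200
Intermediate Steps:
Function('l')(D) = Pow(Add(-1, D), -1)
J = 5
Add(J, Mul(-6, Add(Add(1, Mul(Add(1, -4), 2)), Function('l')(-4)))) = Add(5, Mul(-6, Add(Add(1, Mul(Add(1, -4), 2)), Pow(Add(-1, -4), -1)))) = Add(5, Mul(-6, Add(Add(1, Mul(-3, 2)), Pow(-5, -1)))) = Add(5, Mul(-6, Add(Add(1, -6), Rational(-1, 5)))) = Add(5, Mul(-6, Add(-5, Rational(-1, 5)))) = Add(5, Mul(-6, Rational(-26, 5))) = Add(5, Rational(156, 5)) = Rational(181, 5)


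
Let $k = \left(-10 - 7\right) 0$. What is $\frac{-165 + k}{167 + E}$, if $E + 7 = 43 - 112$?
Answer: $- \frac{165}{91} \approx -1.8132$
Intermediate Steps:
$k = 0$ ($k = \left(-17\right) 0 = 0$)
$E = -76$ ($E = -7 + \left(43 - 112\right) = -7 - 69 = -76$)
$\frac{-165 + k}{167 + E} = \frac{-165 + 0}{167 - 76} = - \frac{165}{91}$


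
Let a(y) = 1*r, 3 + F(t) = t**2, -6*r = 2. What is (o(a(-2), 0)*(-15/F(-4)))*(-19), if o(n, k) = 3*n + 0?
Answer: -285/13 ≈ -21.923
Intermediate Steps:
r = -1/3 (r = -1/6*2 = -1/3 ≈ -0.33333)
F(t) = -3 + t**2
a(y) = -1/3 (a(y) = 1*(-1/3) = -1/3)
o(n, k) = 3*n
(o(a(-2), 0)*(-15/F(-4)))*(-19) = ((3*(-1/3))*(-15/(-3 + (-4)**2)))*(-19) = -(-15)/(-3 + 16)*(-19) = -(-15)/13*(-19) = -1*(-15/13)*(-19) = (15/13)*(-19) = -285/13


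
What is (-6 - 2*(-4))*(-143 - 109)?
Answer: -504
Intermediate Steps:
(-6 - 2*(-4))*(-143 - 109) = (-6 + 8)*(-252) = 2*(-252) = -504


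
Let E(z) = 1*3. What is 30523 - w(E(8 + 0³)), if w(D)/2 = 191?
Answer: 30141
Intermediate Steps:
E(z) = 3
w(D) = 382 (w(D) = 2*191 = 382)
30523 - w(E(8 + 0³)) = 30523 - 1*382 = 30523 - 382 = 30141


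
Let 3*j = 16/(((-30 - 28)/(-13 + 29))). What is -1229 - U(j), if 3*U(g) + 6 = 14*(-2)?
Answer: -3653/3 ≈ -1217.7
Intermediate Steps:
j = -128/87 (j = (16/(((-30 - 28)/(-13 + 29))))/3 = (16/((-58/16)))/3 = (16/((-58*1/16)))/3 = (16/(-29/8))/3 = (16*(-8/29))/3 = (⅓)*(-128/29) = -128/87 ≈ -1.4713)
U(g) = -34/3 (U(g) = -2 + (14*(-2))/3 = -2 + (⅓)*(-28) = -2 - 28/3 = -34/3)
-1229 - U(j) = -1229 - 1*(-34/3) = -1229 + 34/3 = -3653/3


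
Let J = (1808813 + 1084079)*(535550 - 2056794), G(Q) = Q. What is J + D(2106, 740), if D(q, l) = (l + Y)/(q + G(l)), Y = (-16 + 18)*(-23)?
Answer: -6262330712452757/1423 ≈ -4.4008e+12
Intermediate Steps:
Y = -46 (Y = 2*(-23) = -46)
D(q, l) = (-46 + l)/(l + q) (D(q, l) = (l - 46)/(q + l) = (-46 + l)/(l + q))
J = -4400794597648 (J = 2892892*(-1521244) = -4400794597648)
J + D(2106, 740) = -4400794597648 + (-46 + 740)/(740 + 2106) = -4400794597648 + 694/2846 = -4400794597648 + (1/2846)*694 = -4400794597648 + 347/1423 = -6262330712452757/1423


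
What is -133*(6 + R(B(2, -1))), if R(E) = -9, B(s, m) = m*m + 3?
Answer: 399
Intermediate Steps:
B(s, m) = 3 + m² (B(s, m) = m² + 3 = 3 + m²)
-133*(6 + R(B(2, -1))) = -133*(6 - 9) = -133*(-3) = 399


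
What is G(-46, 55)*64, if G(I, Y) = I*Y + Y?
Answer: -158400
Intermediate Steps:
G(I, Y) = Y + I*Y
G(-46, 55)*64 = (55*(1 - 46))*64 = (55*(-45))*64 = -2475*64 = -158400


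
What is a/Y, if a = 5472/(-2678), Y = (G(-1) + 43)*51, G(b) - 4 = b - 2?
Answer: -228/250393 ≈ -0.00091057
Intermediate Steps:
G(b) = 2 + b (G(b) = 4 + (b - 2) = 4 + (-2 + b) = 2 + b)
Y = 2244 (Y = ((2 - 1) + 43)*51 = (1 + 43)*51 = 44*51 = 2244)
a = -2736/1339 (a = 5472*(-1/2678) = -2736/1339 ≈ -2.0433)
a/Y = -2736/1339/2244 = -2736/1339*1/2244 = -228/250393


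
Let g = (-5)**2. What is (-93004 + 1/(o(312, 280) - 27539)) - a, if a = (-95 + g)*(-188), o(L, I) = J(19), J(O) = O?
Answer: -2921633281/27520 ≈ -1.0616e+5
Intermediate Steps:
o(L, I) = 19
g = 25
a = 13160 (a = (-95 + 25)*(-188) = -70*(-188) = 13160)
(-93004 + 1/(o(312, 280) - 27539)) - a = (-93004 + 1/(19 - 27539)) - 1*13160 = (-93004 + 1/(-27520)) - 13160 = (-93004 - 1/27520) - 13160 = -2559470081/27520 - 13160 = -2921633281/27520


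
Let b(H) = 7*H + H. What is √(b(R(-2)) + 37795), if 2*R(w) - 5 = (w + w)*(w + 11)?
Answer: √37671 ≈ 194.09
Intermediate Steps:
R(w) = 5/2 + w*(11 + w) (R(w) = 5/2 + ((w + w)*(w + 11))/2 = 5/2 + ((2*w)*(11 + w))/2 = 5/2 + (2*w*(11 + w))/2 = 5/2 + w*(11 + w))
b(H) = 8*H
√(b(R(-2)) + 37795) = √(8*(5/2 + (-2)² + 11*(-2)) + 37795) = √(8*(5/2 + 4 - 22) + 37795) = √(8*(-31/2) + 37795) = √(-124 + 37795) = √37671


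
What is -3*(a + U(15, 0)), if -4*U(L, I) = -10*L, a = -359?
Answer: 1929/2 ≈ 964.50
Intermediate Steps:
U(L, I) = 5*L/2 (U(L, I) = -(-5)*L/2 = 5*L/2)
-3*(a + U(15, 0)) = -3*(-359 + (5/2)*15) = -3*(-359 + 75/2) = -3*(-643/2) = 1929/2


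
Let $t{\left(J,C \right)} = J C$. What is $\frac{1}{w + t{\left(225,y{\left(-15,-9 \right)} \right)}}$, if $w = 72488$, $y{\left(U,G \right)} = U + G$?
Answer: $\frac{1}{67088} \approx 1.4906 \cdot 10^{-5}$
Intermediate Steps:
$y{\left(U,G \right)} = G + U$
$t{\left(J,C \right)} = C J$
$\frac{1}{w + t{\left(225,y{\left(-15,-9 \right)} \right)}} = \frac{1}{72488 + \left(-9 - 15\right) 225} = \frac{1}{72488 - 5400} = \frac{1}{67088}$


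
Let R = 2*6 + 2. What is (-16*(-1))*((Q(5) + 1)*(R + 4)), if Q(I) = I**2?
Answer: 7488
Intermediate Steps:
R = 14 (R = 12 + 2 = 14)
(-16*(-1))*((Q(5) + 1)*(R + 4)) = (-16*(-1))*((5**2 + 1)*(14 + 4)) = 16*((25 + 1)*18) = 16*(26*18) = 16*468 = 7488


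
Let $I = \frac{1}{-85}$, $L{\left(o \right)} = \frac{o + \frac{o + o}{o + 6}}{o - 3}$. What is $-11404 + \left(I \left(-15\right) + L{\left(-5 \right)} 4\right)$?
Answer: $- \frac{387475}{34} \approx -11396.0$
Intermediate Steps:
$L{\left(o \right)} = \frac{o + \frac{2 o}{6 + o}}{-3 + o}$
$I = - \frac{1}{85} \approx -0.011765$
$-11404 + \left(I \left(-15\right) + L{\left(-5 \right)} 4\right) = -11404 - \left(- \frac{3}{17} - - \frac{5 \left(8 - 5\right)}{-18 + \left(-5\right)^{2} + 3 \left(-5\right)} 4\right) = -11404 + \left(\frac{3}{17} + \left(-5\right) \frac{1}{-18 + 25 - 15} \cdot 3 \cdot 4\right) = -11404 + \left(\frac{3}{17} + \left(-5\right) \frac{1}{-8} \cdot 3 \cdot 4\right) = -11404 + \left(\frac{3}{17} + \left(-5\right) \left(- \frac{1}{8}\right) 3 \cdot 4\right) = -11404 + \left(\frac{3}{17} + \frac{15}{8} \cdot 4\right) = -11404 + \left(\frac{3}{17} + \frac{15}{2}\right) = -11404 + \frac{261}{34} = - \frac{387475}{34}$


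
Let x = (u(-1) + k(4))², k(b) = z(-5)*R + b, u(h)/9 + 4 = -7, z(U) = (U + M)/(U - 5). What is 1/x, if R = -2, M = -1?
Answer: 25/231361 ≈ 0.00010806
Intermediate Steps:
z(U) = (-1 + U)/(-5 + U) (z(U) = (U - 1)/(U - 5) = (-1 + U)/(-5 + U))
u(h) = -99 (u(h) = -36 + 9*(-7) = -36 - 63 = -99)
k(b) = -6/5 + b (k(b) = ((-1 - 5)/(-5 - 5))*(-2) + b = (-6/(-10))*(-2) + b = -⅒*(-6)*(-2) + b = (⅗)*(-2) + b = -6/5 + b)
x = 231361/25 (x = (-99 + (-6/5 + 4))² = (-99 + 14/5)² = (-481/5)² = 231361/25 ≈ 9254.4)
1/x = 1/(231361/25) = 25/231361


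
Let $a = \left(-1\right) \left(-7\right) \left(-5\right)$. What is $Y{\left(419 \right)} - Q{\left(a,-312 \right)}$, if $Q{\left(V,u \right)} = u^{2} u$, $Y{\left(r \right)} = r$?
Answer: $30371747$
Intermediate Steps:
$a = -35$ ($a = 7 \left(-5\right) = -35$)
$Q{\left(V,u \right)} = u^{3}$
$Y{\left(419 \right)} - Q{\left(a,-312 \right)} = 419 - \left(-312\right)^{3} = 419 - -30371328 = 419 + 30371328 = 30371747$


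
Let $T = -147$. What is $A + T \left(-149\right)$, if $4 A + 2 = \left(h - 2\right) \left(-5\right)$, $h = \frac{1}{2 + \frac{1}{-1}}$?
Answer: $\frac{87615}{4} \approx 21904.0$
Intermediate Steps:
$h = 1$ ($h = \frac{1}{2 - 1} = 1^{-1} = 1$)
$A = \frac{3}{4}$ ($A = - \frac{1}{2} + \frac{\left(1 - 2\right) \left(-5\right)}{4} = - \frac{1}{2} + \frac{\left(-1\right) \left(-5\right)}{4} = - \frac{1}{2} + \frac{1}{4} \cdot 5 = - \frac{1}{2} + \frac{5}{4} = \frac{3}{4} \approx 0.75$)
$A + T \left(-149\right) = \frac{3}{4} - -21903 = \frac{3}{4} + 21903 = \frac{87615}{4}$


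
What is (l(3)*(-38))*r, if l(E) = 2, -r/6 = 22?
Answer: 10032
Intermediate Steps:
r = -132 (r = -6*22 = -132)
(l(3)*(-38))*r = (2*(-38))*(-132) = -76*(-132) = 10032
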